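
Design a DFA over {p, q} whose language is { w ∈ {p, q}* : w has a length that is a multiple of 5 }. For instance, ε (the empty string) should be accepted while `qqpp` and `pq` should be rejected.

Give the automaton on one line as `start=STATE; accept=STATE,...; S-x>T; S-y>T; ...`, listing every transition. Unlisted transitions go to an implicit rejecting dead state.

start=S0; accept=S0; S0-p>S1; S0-q>S1; S1-p>S2; S1-q>S2; S2-p>S3; S2-q>S3; S3-p>S4; S3-q>S4; S4-p>S0; S4-q>S0

Only the length mod 5 matters, so use a 5-cycle: from any state, every input symbol moves to the next state, wrapping S4 back to S0. Mark S0 accepting.
With 5 states:
        p   q  
>* S0   S1  S1 
   S1   S2  S2 
   S2   S3  S3 
   S3   S4  S4 
   S4   S0  S0 
(> = start, * = accepting)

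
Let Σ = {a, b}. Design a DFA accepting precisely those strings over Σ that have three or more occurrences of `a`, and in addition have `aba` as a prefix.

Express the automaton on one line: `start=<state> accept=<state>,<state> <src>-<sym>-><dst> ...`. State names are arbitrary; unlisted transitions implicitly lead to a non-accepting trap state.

start=S0 accept=S5 S0-a->S1 S0-b->S2 S1-a->S2 S1-b->S3 S2-a->S2 S2-b->S2 S3-a->S4 S3-b->S2 S4-a->S5 S4-b->S4 S5-a->S5 S5-b->S5

Build one automaton per condition and run them in lockstep. The first has 5 states tracking the count of `a`s, saturating at 4; the second has 5 states tracking whether the input so far still matches the prefix `aba`. A product state is a pair (one from each), accepting exactly when both do. Minimizing collapses redundant product states.
6 states suffice.
        a   b  
>  S0   S1  S2 
   S1   S2  S3 
   S2   S2  S2 
   S3   S4  S2 
   S4   S5  S4 
 * S5   S5  S5 
(> = start, * = accepting)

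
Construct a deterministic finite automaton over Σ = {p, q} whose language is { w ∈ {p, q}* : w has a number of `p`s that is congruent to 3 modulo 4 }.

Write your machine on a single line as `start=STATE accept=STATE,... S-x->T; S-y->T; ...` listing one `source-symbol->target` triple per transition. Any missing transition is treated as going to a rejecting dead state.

Keep the running count of `p`s modulo 4: each `p` advances along the cycle s0 → s1 → s2 → s3 → s0 while other symbols loop. Accept at s3.
A 4-state machine:
        p   q  
>  s0   s1  s0 
   s1   s2  s1 
   s2   s3  s2 
 * s3   s0  s3 
(> = start, * = accepting)

start=s0; accept=s3; s0-p->s1; s0-q->s0; s1-p->s2; s1-q->s1; s2-p->s3; s2-q->s2; s3-p->s0; s3-q->s3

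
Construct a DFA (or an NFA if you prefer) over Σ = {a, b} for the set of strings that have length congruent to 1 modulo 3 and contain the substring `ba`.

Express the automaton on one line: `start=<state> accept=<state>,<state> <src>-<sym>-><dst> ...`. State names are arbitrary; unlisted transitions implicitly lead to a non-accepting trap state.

start=s0 accept=s8 s0-a->s1 s0-b->s2 s1-a->s3 s1-b->s4 s2-a->s5 s2-b->s4 s3-a->s0 s3-b->s6 s4-a->s7 s4-b->s6 s5-a->s7 s5-b->s7 s6-a->s8 s6-b->s2 s7-a->s8 s7-b->s8 s8-a->s5 s8-b->s5

Build one automaton per condition and run them in lockstep. The first has 3 states tracking the input length modulo 3; the second has 3 states tracking whether and how much of `ba` has been seen. A product state is a pair (one from each), accepting exactly when both do.
        a   b  
>  s0   s1  s2 
   s1   s3  s4 
   s2   s5  s4 
   s3   s0  s6 
   s4   s7  s6 
   s5   s7  s7 
   s6   s8  s2 
   s7   s8  s8 
 * s8   s5  s5 
(> = start, * = accepting)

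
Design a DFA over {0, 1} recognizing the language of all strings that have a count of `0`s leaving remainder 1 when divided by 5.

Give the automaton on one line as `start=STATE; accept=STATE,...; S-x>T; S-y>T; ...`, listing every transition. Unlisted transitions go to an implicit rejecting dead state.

start=q0; accept=q1; q0-0>q1; q0-1>q0; q1-0>q2; q1-1>q1; q2-0>q3; q2-1>q2; q3-0>q4; q3-1>q3; q4-0>q0; q4-1>q4

The only thing that matters is how many `0`s have appeared, reduced mod 5. Use one state per residue: q0 for 0, …, q4 for 4. Reading `0` moves to the next residue; anything else stays put. q1 is accepting.
A 5-state machine:
        0   1  
>  q0   q1  q0 
 * q1   q2  q1 
   q2   q3  q2 
   q3   q4  q3 
   q4   q0  q4 
(> = start, * = accepting)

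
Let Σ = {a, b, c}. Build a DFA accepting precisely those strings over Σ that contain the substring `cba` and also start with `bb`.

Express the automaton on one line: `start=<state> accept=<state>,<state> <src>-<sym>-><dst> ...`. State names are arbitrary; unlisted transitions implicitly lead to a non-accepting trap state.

start=s0 accept=s9 s0-a->s1 s0-b->s2 s0-c->s3 s1-a->s1 s1-b->s1 s1-c->s3 s2-a->s1 s2-b->s4 s2-c->s3 s3-a->s1 s3-b->s5 s3-c->s3 s4-a->s4 s4-b->s4 s4-c->s6 s5-a->s7 s5-b->s1 s5-c->s3 s6-a->s4 s6-b->s8 s6-c->s6 s7-a->s7 s7-b->s7 s7-c->s7 s8-a->s9 s8-b->s4 s8-c->s6 s9-a->s9 s9-b->s9 s9-c->s9

Handle the two conditions separately and then intersect. One (4 states) tracks whether and how much of `cba` has been seen; the other (4 states) tracks whether the input so far still matches the prefix `bb`. Each combined state is a pair, one component from each; accept when both components accept.
With 10 states:
        a   b   c  
>  s0   s1  s2  s3 
   s1   s1  s1  s3 
   s2   s1  s4  s3 
   s3   s1  s5  s3 
   s4   s4  s4  s6 
   s5   s7  s1  s3 
   s6   s4  s8  s6 
   s7   s7  s7  s7 
   s8   s9  s4  s6 
 * s9   s9  s9  s9 
(> = start, * = accepting)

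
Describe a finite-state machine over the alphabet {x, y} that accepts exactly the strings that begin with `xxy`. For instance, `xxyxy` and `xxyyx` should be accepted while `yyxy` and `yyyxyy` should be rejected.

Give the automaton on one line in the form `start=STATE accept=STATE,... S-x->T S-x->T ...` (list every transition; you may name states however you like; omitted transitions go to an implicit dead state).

Check the first 3 symbols one by one: s0 through s2 record how many have matched `xxy` so far; any wrong symbol goes to the dead state s4. After all 3 match we enter the accepting sink s3.
        x   y  
>  s0   s1  s4 
   s1   s2  s4 
   s2   s4  s3 
 * s3   s3  s3 
   s4   s4  s4 
(> = start, * = accepting)

start=s0 accept=s3 s0-x->s1 s0-y->s4 s1-x->s2 s1-y->s4 s2-x->s4 s2-y->s3 s3-x->s3 s3-y->s3 s4-x->s4 s4-y->s4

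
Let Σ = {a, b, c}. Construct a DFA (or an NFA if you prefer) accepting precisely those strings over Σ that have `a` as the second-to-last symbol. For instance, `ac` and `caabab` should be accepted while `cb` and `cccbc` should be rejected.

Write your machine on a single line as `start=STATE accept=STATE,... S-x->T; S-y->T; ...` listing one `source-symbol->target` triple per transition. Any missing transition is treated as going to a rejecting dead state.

A DFA must remember the last 2 symbols (since which symbol is second-to-last isn't known until the input ends). Use one state per possible window of the last ≤2 symbols; accept from those whose window starts with `a`.
          a    b    c  
>  q0     q1   q2   q3 
   q1     q4   q5   q6 
   q2     q7   q8   q9 
   q3    q10  q11  q12 
 * q4     q4   q5   q6 
 * q5     q7   q8   q9 
 * q6    q10  q11  q12 
   q7     q4   q5   q6 
   q8     q7   q8   q9 
   q9    q10  q11  q12 
   q10    q4   q5   q6 
   q11    q7   q8   q9 
   q12   q10  q11  q12 
(> = start, * = accepting)

start=q0; accept=q4,q5,q6; q0-a->q1; q0-b->q2; q0-c->q3; q1-a->q4; q1-b->q5; q1-c->q6; q2-a->q7; q2-b->q8; q2-c->q9; q3-a->q10; q3-b->q11; q3-c->q12; q4-a->q4; q4-b->q5; q4-c->q6; q5-a->q7; q5-b->q8; q5-c->q9; q6-a->q10; q6-b->q11; q6-c->q12; q7-a->q4; q7-b->q5; q7-c->q6; q8-a->q7; q8-b->q8; q8-c->q9; q9-a->q10; q9-b->q11; q9-c->q12; q10-a->q4; q10-b->q5; q10-c->q6; q11-a->q7; q11-b->q8; q11-c->q9; q12-a->q10; q12-b->q11; q12-c->q12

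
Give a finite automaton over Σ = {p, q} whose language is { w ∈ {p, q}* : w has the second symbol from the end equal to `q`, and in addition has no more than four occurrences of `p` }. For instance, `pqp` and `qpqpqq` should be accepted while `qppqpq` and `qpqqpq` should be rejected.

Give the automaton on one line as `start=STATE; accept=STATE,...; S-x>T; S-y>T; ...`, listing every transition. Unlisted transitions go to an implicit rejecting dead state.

Handle the two conditions separately and then intersect. One (7 states) tracks the last 2 symbols read; the other (6 states) tracks the count of `p`s, saturating at 5. Each combined state is a pair, one component from each; accept when both components accept.
       p  q 
>  A   B  C 
   B   D  E 
   C   F  G 
   D   H  I 
   E   J  K 
 * F   D  E 
 * G   F  G 
   H   L  M 
   I   N  O 
 * J   H  I 
 * K   J  K 
   L   P  Q 
   M   R  S 
 * N   L  M 
 * O   N  O 
   P   P  T 
   Q   U  V 
 * R   P  Q 
 * S   R  S 
   T   U  W 
   U   P  T 
 * V   U  V 
   W   U  W 
(> = start, * = accepting)

start=A; accept=F,G,J,K,N,O,R,S,V; A-p>B; A-q>C; B-p>D; B-q>E; C-p>F; C-q>G; D-p>H; D-q>I; E-p>J; E-q>K; F-p>D; F-q>E; G-p>F; G-q>G; H-p>L; H-q>M; I-p>N; I-q>O; J-p>H; J-q>I; K-p>J; K-q>K; L-p>P; L-q>Q; M-p>R; M-q>S; N-p>L; N-q>M; O-p>N; O-q>O; P-p>P; P-q>T; Q-p>U; Q-q>V; R-p>P; R-q>Q; S-p>R; S-q>S; T-p>U; T-q>W; U-p>P; U-q>T; V-p>U; V-q>V; W-p>U; W-q>W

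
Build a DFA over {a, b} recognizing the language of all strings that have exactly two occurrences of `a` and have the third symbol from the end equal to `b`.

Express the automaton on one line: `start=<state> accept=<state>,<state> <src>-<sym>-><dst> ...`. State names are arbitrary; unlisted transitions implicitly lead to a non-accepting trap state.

Build one automaton per condition and run them in lockstep. The first has 4 states tracking the count of `a`s, saturating at 3; the second has 15 states tracking the last 3 symbols read. A product state is a pair (one from each), accepting exactly when both do. Minimizing collapses redundant product states.
15 states suffice.
          a    b  
>  s0     s1   s2 
   s1     s3   s4 
   s2     s5   s2 
   s3     s6   s7 
   s4     s8   s9 
   s5    s10   s4 
   s6     s6   s6 
   s7     s6  s11 
   s8     s6  s12 
   s9    s13   s9 
 * s10    s6   s7 
   s11    s6  s14 
 * s12    s6  s11 
 * s13    s6  s12 
 * s14    s6  s14 
(> = start, * = accepting)

start=s0 accept=s10,s12,s13,s14 s0-a->s1 s0-b->s2 s1-a->s3 s1-b->s4 s2-a->s5 s2-b->s2 s3-a->s6 s3-b->s7 s4-a->s8 s4-b->s9 s5-a->s10 s5-b->s4 s6-a->s6 s6-b->s6 s7-a->s6 s7-b->s11 s8-a->s6 s8-b->s12 s9-a->s13 s9-b->s9 s10-a->s6 s10-b->s7 s11-a->s6 s11-b->s14 s12-a->s6 s12-b->s11 s13-a->s6 s13-b->s12 s14-a->s6 s14-b->s14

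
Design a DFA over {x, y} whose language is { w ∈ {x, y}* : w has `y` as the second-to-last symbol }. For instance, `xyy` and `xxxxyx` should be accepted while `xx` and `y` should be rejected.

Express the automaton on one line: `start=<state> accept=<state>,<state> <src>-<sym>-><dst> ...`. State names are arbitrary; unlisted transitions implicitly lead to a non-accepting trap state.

start=s0 accept=s5,s6 s0-x->s1 s0-y->s2 s1-x->s3 s1-y->s4 s2-x->s5 s2-y->s6 s3-x->s3 s3-y->s4 s4-x->s5 s4-y->s6 s5-x->s3 s5-y->s4 s6-x->s5 s6-y->s6

Because acceptance depends on a position counted from the end, the machine has to buffer the most recent 2 symbols. Make each state the string of the last up-to-2 symbols read; on input `x` shift the window left and append `x`. Accept when the buffered window has length 2 and begins with `y`.
7 states suffice.
        x   y  
>  s0   s1  s2 
   s1   s3  s4 
   s2   s5  s6 
   s3   s3  s4 
   s4   s5  s6 
 * s5   s3  s4 
 * s6   s5  s6 
(> = start, * = accepting)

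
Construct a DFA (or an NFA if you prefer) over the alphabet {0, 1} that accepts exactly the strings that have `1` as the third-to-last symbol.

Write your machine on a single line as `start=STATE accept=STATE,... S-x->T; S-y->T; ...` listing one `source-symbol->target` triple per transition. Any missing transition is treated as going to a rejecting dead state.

start=q0; accept=q11,q12,q13,q14; q0-0->q1; q0-1->q2; q1-0->q3; q1-1->q4; q2-0->q5; q2-1->q6; q3-0->q7; q3-1->q8; q4-0->q9; q4-1->q10; q5-0->q11; q5-1->q12; q6-0->q13; q6-1->q14; q7-0->q7; q7-1->q8; q8-0->q9; q8-1->q10; q9-0->q11; q9-1->q12; q10-0->q13; q10-1->q14; q11-0->q7; q11-1->q8; q12-0->q9; q12-1->q10; q13-0->q11; q13-1->q12; q14-0->q13; q14-1->q14

Because acceptance depends on a position counted from the end, the machine has to buffer the most recent 3 symbols. Make each state the string of the last up-to-3 symbols read; on input `x` shift the window left and append `x`. Accept when the buffered window has length 3 and begins with `1`.
          0    1  
>  q0     q1   q2 
   q1     q3   q4 
   q2     q5   q6 
   q3     q7   q8 
   q4     q9  q10 
   q5    q11  q12 
   q6    q13  q14 
   q7     q7   q8 
   q8     q9  q10 
   q9    q11  q12 
   q10   q13  q14 
 * q11    q7   q8 
 * q12    q9  q10 
 * q13   q11  q12 
 * q14   q13  q14 
(> = start, * = accepting)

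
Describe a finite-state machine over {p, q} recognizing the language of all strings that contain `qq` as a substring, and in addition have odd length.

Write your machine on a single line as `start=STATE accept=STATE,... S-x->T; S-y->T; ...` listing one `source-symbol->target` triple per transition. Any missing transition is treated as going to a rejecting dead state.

Build one automaton per condition and run them in lockstep. One (3 states) tracks whether and how much of `qq` has been seen; the other (2 states) tracks the input length modulo 2. Each combined state is a pair, one component from each; accept when both components accept.
6 states suffice.
       p  q 
>  A   B  C 
   B   A  D 
   C   A  E 
   D   B  F 
   E   F  F 
 * F   E  E 
(> = start, * = accepting)

start=A; accept=F; A-p->B; A-q->C; B-p->A; B-q->D; C-p->A; C-q->E; D-p->B; D-q->F; E-p->F; E-q->F; F-p->E; F-q->E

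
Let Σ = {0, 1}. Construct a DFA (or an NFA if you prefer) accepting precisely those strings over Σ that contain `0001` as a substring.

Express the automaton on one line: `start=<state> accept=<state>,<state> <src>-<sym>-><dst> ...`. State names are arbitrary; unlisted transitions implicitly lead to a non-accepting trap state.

start=A accept=E A-0->B A-1->A B-0->C B-1->A C-0->D C-1->A D-0->D D-1->E E-0->E E-1->E

States A..D record the length of the longest prefix of `0001` that matches the current input suffix. Reaching E means `0001` has been seen, and we stay there forever. Accept from E.
A 5-state machine:
       0  1 
>  A   B  A 
   B   C  A 
   C   D  A 
   D   D  E 
 * E   E  E 
(> = start, * = accepting)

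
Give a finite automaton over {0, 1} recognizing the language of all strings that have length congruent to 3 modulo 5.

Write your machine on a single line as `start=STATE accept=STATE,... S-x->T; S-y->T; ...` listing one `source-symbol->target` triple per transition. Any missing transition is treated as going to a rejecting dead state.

start=S0; accept=S3; S0-0->S1; S0-1->S1; S1-0->S2; S1-1->S2; S2-0->S3; S2-1->S3; S3-0->S4; S3-1->S4; S4-0->S0; S4-1->S0

Count input length modulo 5: every symbol advances one step around the cycle S0 → S1 → S2 → S3 → S4 → S0. Accept at S3.
5 states suffice.
        0   1  
>  S0   S1  S1 
   S1   S2  S2 
   S2   S3  S3 
 * S3   S4  S4 
   S4   S0  S0 
(> = start, * = accepting)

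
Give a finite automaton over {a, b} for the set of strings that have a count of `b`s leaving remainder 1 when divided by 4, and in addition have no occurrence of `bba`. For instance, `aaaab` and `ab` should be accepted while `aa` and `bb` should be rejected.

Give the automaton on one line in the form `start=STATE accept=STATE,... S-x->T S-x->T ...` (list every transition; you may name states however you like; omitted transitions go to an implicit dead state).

Run two small machines in parallel and take their product. The first has 4 states tracking the count of `b`s modulo 4; the second has 4 states tracking partial matches of the forbidden pattern `bba`. A product state is a pair (one from each), accepting exactly when both do.
16 states suffice.
          a    b  
>  q0     q0   q1 
 * q1     q2   q3 
 * q2     q2   q4 
   q3     q5   q6 
   q4     q7   q6 
   q5     q5   q8 
   q6     q8   q9 
   q7     q7  q10 
   q8     q8  q11 
   q9    q11  q12 
   q10   q13   q9 
   q11   q11  q14 
 * q12   q14   q3 
   q13   q13  q15 
   q14   q14   q5 
   q15    q0  q12 
(> = start, * = accepting)

start=q0 accept=q1,q2,q12 q0-a->q0 q0-b->q1 q1-a->q2 q1-b->q3 q2-a->q2 q2-b->q4 q3-a->q5 q3-b->q6 q4-a->q7 q4-b->q6 q5-a->q5 q5-b->q8 q6-a->q8 q6-b->q9 q7-a->q7 q7-b->q10 q8-a->q8 q8-b->q11 q9-a->q11 q9-b->q12 q10-a->q13 q10-b->q9 q11-a->q11 q11-b->q14 q12-a->q14 q12-b->q3 q13-a->q13 q13-b->q15 q14-a->q14 q14-b->q5 q15-a->q0 q15-b->q12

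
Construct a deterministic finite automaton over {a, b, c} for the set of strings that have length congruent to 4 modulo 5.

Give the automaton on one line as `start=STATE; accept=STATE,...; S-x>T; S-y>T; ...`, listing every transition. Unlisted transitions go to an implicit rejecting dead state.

Only the length mod 5 matters, so use a 5-cycle: from any state, every input symbol moves to the next state, wrapping q4 back to q0. Mark q4 accepting.
        a   b   c  
>  q0   q1  q1  q1 
   q1   q2  q2  q2 
   q2   q3  q3  q3 
   q3   q4  q4  q4 
 * q4   q0  q0  q0 
(> = start, * = accepting)

start=q0; accept=q4; q0-a>q1; q0-b>q1; q0-c>q1; q1-a>q2; q1-b>q2; q1-c>q2; q2-a>q3; q2-b>q3; q2-c>q3; q3-a>q4; q3-b>q4; q3-c>q4; q4-a>q0; q4-b>q0; q4-c>q0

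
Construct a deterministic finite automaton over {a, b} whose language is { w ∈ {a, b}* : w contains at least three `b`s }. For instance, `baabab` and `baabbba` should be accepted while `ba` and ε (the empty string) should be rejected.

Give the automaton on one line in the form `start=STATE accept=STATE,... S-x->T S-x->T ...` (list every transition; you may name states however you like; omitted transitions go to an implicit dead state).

Count `b`s, saturating at 4: states q0 through q3 mean 0 through 3 `b`s seen; q4 means more than 3. Each `b` increments (capped at q4); other symbols loop. Accept from {q3, q4}.
With 5 states:
        a   b  
>  q0   q0  q1 
   q1   q1  q2 
   q2   q2  q3 
 * q3   q3  q4 
 * q4   q4  q4 
(> = start, * = accepting)

start=q0 accept=q3,q4 q0-a->q0 q0-b->q1 q1-a->q1 q1-b->q2 q2-a->q2 q2-b->q3 q3-a->q3 q3-b->q4 q4-a->q4 q4-b->q4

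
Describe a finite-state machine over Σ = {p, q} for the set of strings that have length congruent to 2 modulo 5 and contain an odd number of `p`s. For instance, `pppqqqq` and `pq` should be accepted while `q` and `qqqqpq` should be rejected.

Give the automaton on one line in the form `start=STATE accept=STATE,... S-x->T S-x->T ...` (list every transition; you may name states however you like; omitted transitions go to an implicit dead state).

start=s0 accept=s4 s0-p->s1 s0-q->s2 s1-p->s3 s1-q->s4 s2-p->s4 s2-q->s3 s3-p->s5 s3-q->s6 s4-p->s6 s4-q->s5 s5-p->s7 s5-q->s8 s6-p->s8 s6-q->s7 s7-p->s9 s7-q->s0 s8-p->s0 s8-q->s9 s9-p->s2 s9-q->s1

Run two small machines in parallel and take their product. One (5 states) tracks the input length modulo 5; the other (2 states) tracks the count of `p`s modulo 2. Each combined state is a pair, one component from each; accept when both components accept.
A 10-state machine:
        p   q  
>  s0   s1  s2 
   s1   s3  s4 
   s2   s4  s3 
   s3   s5  s6 
 * s4   s6  s5 
   s5   s7  s8 
   s6   s8  s7 
   s7   s9  s0 
   s8   s0  s9 
   s9   s2  s1 
(> = start, * = accepting)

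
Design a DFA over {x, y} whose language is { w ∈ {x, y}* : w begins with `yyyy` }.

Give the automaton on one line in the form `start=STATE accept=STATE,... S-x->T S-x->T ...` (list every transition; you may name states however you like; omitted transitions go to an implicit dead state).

start=q0 accept=q4 q0-x->q5 q0-y->q1 q1-x->q5 q1-y->q2 q2-x->q5 q2-y->q3 q3-x->q5 q3-y->q4 q4-x->q4 q4-y->q4 q5-x->q5 q5-y->q5

Walk along `yyyy` while the input agrees: from q0 take `y` to q1, and so on. Any deviation drops to the rejecting sink q5. Once q4 is reached the prefix is confirmed and every continuation is accepted.
6 states suffice.
        x   y  
>  q0   q5  q1 
   q1   q5  q2 
   q2   q5  q3 
   q3   q5  q4 
 * q4   q4  q4 
   q5   q5  q5 
(> = start, * = accepting)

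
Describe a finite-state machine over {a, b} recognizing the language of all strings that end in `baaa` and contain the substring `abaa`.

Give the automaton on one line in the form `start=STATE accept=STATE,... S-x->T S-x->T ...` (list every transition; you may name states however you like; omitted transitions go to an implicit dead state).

Run two small machines in parallel and take their product. One (5 states) tracks how much of the suffix `baaa` has currently been matched; the other (5 states) tracks whether and how much of `abaa` has been seen. Each combined state is a pair, one component from each; accept when both components accept.
13 states suffice.
          a    b  
>  q0     q1   q2 
   q1     q1   q3 
   q2     q4   q2 
   q3     q5   q2 
   q4     q6   q3 
   q5     q7   q3 
   q6     q8   q3 
   q7     q9  q10 
   q8     q1   q3 
 * q9    q11  q10 
   q10   q12  q10 
   q11   q11  q10 
   q12    q7  q10 
(> = start, * = accepting)

start=q0 accept=q9 q0-a->q1 q0-b->q2 q1-a->q1 q1-b->q3 q2-a->q4 q2-b->q2 q3-a->q5 q3-b->q2 q4-a->q6 q4-b->q3 q5-a->q7 q5-b->q3 q6-a->q8 q6-b->q3 q7-a->q9 q7-b->q10 q8-a->q1 q8-b->q3 q9-a->q11 q9-b->q10 q10-a->q12 q10-b->q10 q11-a->q11 q11-b->q10 q12-a->q7 q12-b->q10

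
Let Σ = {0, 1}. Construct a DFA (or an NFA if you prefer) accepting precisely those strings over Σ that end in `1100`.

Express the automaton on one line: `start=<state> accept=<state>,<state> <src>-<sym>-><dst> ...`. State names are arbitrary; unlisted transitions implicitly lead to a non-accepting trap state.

Let each state record the length of the longest suffix of the input read so far that is also a prefix of `1100`. q1 means the last symbol is `1`; q2 means the last 2 symbols are `11`; q3 means the last 3 symbols are `110`; q4 means the last 4 symbols are `1100`. Accept only at q4, where the string currently ends in `1100`.
5 states suffice.
        0   1  
>  q0   q0  q1 
   q1   q0  q2 
   q2   q3  q2 
   q3   q4  q1 
 * q4   q0  q1 
(> = start, * = accepting)

start=q0 accept=q4 q0-0->q0 q0-1->q1 q1-0->q0 q1-1->q2 q2-0->q3 q2-1->q2 q3-0->q4 q3-1->q1 q4-0->q0 q4-1->q1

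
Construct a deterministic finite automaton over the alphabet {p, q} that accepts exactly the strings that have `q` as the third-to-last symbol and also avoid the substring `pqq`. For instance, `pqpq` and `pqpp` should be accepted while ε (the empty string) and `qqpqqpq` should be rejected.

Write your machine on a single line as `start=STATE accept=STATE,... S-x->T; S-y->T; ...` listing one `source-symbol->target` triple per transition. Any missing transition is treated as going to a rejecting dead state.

start=S0; accept=S7,S8,S9,S10; S0-p->S1; S0-q->S2; S1-p->S1; S1-q->S3; S2-p->S4; S2-q->S5; S3-p->S4; S3-q->S6; S4-p->S7; S4-q->S8; S5-p->S9; S5-q->S10; S6-p->S6; S6-q->S6; S7-p->S1; S7-q->S3; S8-p->S4; S8-q->S6; S9-p->S7; S9-q->S8; S10-p->S9; S10-q->S10

Run two small machines in parallel and take their product. One (15 states) tracks the last 3 symbols read; the other (4 states) tracks partial matches of the forbidden pattern `pqq`. Each combined state is a pair, one component from each; accept when both components accept. After merging equivalent states the machine shrinks.
An 11-state machine:
          p    q  
>  S0     S1   S2 
   S1     S1   S3 
   S2     S4   S5 
   S3     S4   S6 
   S4     S7   S8 
   S5     S9  S10 
   S6     S6   S6 
 * S7     S1   S3 
 * S8     S4   S6 
 * S9     S7   S8 
 * S10    S9  S10 
(> = start, * = accepting)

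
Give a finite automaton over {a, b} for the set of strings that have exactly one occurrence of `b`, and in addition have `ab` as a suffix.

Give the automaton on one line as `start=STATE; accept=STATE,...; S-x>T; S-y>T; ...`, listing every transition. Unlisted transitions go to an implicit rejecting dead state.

Handle the two conditions separately and then intersect. One (3 states) tracks the count of `b`s, saturating at 2; the other (3 states) tracks how much of the suffix `ab` has currently been matched. Each combined state is a pair, one component from each; accept when both components accept. After merging equivalent states the machine shrinks.
4 states suffice.
        a   b  
>  s0   s1  s2 
   s1   s1  s3 
   s2   s2  s2 
 * s3   s2  s2 
(> = start, * = accepting)

start=s0; accept=s3; s0-a>s1; s0-b>s2; s1-a>s1; s1-b>s3; s2-a>s2; s2-b>s2; s3-a>s2; s3-b>s2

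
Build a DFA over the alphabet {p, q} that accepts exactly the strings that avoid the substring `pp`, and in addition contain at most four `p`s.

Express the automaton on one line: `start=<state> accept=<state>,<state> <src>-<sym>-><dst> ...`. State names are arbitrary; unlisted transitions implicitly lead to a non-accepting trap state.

Handle the two conditions separately and then intersect. The first has 3 states tracking partial matches of the forbidden pattern `pp`; the second has 6 states tracking the count of `p`s, saturating at 5. A product state is a pair (one from each), accepting exactly when both do. After merging equivalent states the machine shrinks.
        p   q  
>* s0   s1  s0 
 * s1   s2  s3 
   s2   s2  s2 
 * s3   s4  s3 
 * s4   s2  s5 
 * s5   s6  s5 
 * s6   s2  s7 
 * s7   s8  s7 
 * s8   s2  s8 
(> = start, * = accepting)

start=s0 accept=s0,s1,s3,s4,s5,s6,s7,s8 s0-p->s1 s0-q->s0 s1-p->s2 s1-q->s3 s2-p->s2 s2-q->s2 s3-p->s4 s3-q->s3 s4-p->s2 s4-q->s5 s5-p->s6 s5-q->s5 s6-p->s2 s6-q->s7 s7-p->s8 s7-q->s7 s8-p->s2 s8-q->s8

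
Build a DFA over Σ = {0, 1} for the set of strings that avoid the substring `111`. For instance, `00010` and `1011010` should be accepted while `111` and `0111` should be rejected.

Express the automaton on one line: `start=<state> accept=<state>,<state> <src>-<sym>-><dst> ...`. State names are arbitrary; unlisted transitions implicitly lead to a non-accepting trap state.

start=s0 accept=s0,s1,s2 s0-0->s0 s0-1->s1 s1-0->s0 s1-1->s2 s2-0->s0 s2-1->s3 s3-0->s3 s3-1->s3

Track partial matches of the forbidden pattern `111`. State s3 is a dead state reached once `111` has occurred; every other state accepts. s0 means no part of `111` is currently matched.
        0   1  
>* s0   s0  s1 
 * s1   s0  s2 
 * s2   s0  s3 
   s3   s3  s3 
(> = start, * = accepting)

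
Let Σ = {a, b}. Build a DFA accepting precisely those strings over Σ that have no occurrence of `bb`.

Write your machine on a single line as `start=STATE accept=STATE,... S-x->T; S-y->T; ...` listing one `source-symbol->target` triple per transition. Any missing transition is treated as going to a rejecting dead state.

start=q0; accept=q0,q1; q0-a->q0; q0-b->q1; q1-a->q0; q1-b->q2; q2-a->q2; q2-b->q2

This is the complement of 'contains `bb`'. Use the same substring-matching states — q0 through q2 holding how much of `bb` has just been matched — but flip the accepting set: everything except the trap q2 accepts.
With 3 states:
        a   b  
>* q0   q0  q1 
 * q1   q0  q2 
   q2   q2  q2 
(> = start, * = accepting)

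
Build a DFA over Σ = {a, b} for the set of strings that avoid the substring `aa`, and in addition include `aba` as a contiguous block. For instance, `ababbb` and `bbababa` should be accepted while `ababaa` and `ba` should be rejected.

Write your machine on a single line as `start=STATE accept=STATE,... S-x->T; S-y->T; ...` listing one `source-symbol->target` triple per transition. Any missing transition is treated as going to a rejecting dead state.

start=s0; accept=s4,s5; s0-a->s1; s0-b->s0; s1-a->s2; s1-b->s3; s2-a->s2; s2-b->s2; s3-a->s4; s3-b->s0; s4-a->s2; s4-b->s5; s5-a->s4; s5-b->s5

Run two small machines in parallel and take their product. The first has 3 states tracking partial matches of the forbidden pattern `aa`; the second has 4 states tracking whether and how much of `aba` has been seen. A product state is a pair (one from each), accepting exactly when both do. After merging equivalent states the machine shrinks.
6 states suffice.
        a   b  
>  s0   s1  s0 
   s1   s2  s3 
   s2   s2  s2 
   s3   s4  s0 
 * s4   s2  s5 
 * s5   s4  s5 
(> = start, * = accepting)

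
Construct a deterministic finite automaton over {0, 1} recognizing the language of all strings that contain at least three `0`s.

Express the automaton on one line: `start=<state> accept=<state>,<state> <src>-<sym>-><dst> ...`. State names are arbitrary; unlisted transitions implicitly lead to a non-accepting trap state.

Only the number of `0`s matters, and only up to 4. Make a chain q0 → q1 → q2 → q3 → q4 advanced by each `0` (with q4 absorbing); every other symbol self-loops. The accepting set is {q3, q4}.
5 states suffice.
        0   1  
>  q0   q1  q0 
   q1   q2  q1 
   q2   q3  q2 
 * q3   q4  q3 
 * q4   q4  q4 
(> = start, * = accepting)

start=q0 accept=q3,q4 q0-0->q1 q0-1->q0 q1-0->q2 q1-1->q1 q2-0->q3 q2-1->q2 q3-0->q4 q3-1->q3 q4-0->q4 q4-1->q4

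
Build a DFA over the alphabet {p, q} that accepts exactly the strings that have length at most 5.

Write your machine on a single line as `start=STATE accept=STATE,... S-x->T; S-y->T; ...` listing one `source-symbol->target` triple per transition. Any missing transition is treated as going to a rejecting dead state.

start=S0; accept=S0,S1,S2,S3,S4,S5; S0-p->S1; S0-q->S1; S1-p->S2; S1-q->S2; S2-p->S3; S2-q->S3; S3-p->S4; S3-q->S4; S4-p->S5; S4-q->S5; S5-p->S6; S5-q->S6; S6-p->S6; S6-q->S6

We only need to distinguish lengths 0, 1, …, 5, and '>5'. Chain S0 → S1 → S2 → S3 → S4 → S5 → S6 on every symbol, with S6 looping. Accepting states: {S0, S1, S2, S3, S4, S5}.
With 7 states:
        p   q  
>* S0   S1  S1 
 * S1   S2  S2 
 * S2   S3  S3 
 * S3   S4  S4 
 * S4   S5  S5 
 * S5   S6  S6 
   S6   S6  S6 
(> = start, * = accepting)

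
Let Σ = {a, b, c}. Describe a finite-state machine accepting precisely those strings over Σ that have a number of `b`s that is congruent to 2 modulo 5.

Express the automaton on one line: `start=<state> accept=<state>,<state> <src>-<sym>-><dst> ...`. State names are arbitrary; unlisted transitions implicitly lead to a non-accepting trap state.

start=q0 accept=q2 q0-a->q0 q0-b->q1 q0-c->q0 q1-a->q1 q1-b->q2 q1-c->q1 q2-a->q2 q2-b->q3 q2-c->q2 q3-a->q3 q3-b->q4 q3-c->q3 q4-a->q4 q4-b->q0 q4-c->q4

Keep the running count of `b`s modulo 5: each `b` advances along the cycle q0 → q1 → q2 → q3 → q4 → q0 while other symbols loop. Accept at q2.
        a   b   c  
>  q0   q0  q1  q0 
   q1   q1  q2  q1 
 * q2   q2  q3  q2 
   q3   q3  q4  q3 
   q4   q4  q0  q4 
(> = start, * = accepting)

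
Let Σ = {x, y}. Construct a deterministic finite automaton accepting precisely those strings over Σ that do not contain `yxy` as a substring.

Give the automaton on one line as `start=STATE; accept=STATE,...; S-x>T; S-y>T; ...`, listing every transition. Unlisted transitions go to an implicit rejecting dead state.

This is the complement of 'contains `yxy`'. Use the same substring-matching states — q0 through q3 holding how much of `yxy` has just been matched — but flip the accepting set: everything except the trap q3 accepts.
        x   y  
>* q0   q0  q1 
 * q1   q2  q1 
 * q2   q0  q3 
   q3   q3  q3 
(> = start, * = accepting)

start=q0; accept=q0,q1,q2; q0-x>q0; q0-y>q1; q1-x>q2; q1-y>q1; q2-x>q0; q2-y>q3; q3-x>q3; q3-y>q3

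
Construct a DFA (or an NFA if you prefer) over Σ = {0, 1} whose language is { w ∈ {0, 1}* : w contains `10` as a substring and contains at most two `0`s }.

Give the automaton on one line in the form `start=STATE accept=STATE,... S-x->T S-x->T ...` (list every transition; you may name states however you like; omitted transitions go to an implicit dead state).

start=S0 accept=S5,S8 S0-0->S1 S0-1->S2 S1-0->S3 S1-1->S4 S2-0->S5 S2-1->S2 S3-0->S6 S3-1->S7 S4-0->S8 S4-1->S4 S5-0->S8 S5-1->S5 S6-0->S6 S6-1->S9 S7-0->S10 S7-1->S7 S8-0->S10 S8-1->S8 S9-0->S10 S9-1->S9 S10-0->S10 S10-1->S10

Build one automaton per condition and run them in lockstep. One (3 states) tracks whether and how much of `10` has been seen; the other (4 states) tracks the count of `0`s, saturating at 3. Each combined state is a pair, one component from each; accept when both components accept.
With 11 states:
          0    1  
>  S0     S1   S2 
   S1     S3   S4 
   S2     S5   S2 
   S3     S6   S7 
   S4     S8   S4 
 * S5     S8   S5 
   S6     S6   S9 
   S7    S10   S7 
 * S8    S10   S8 
   S9    S10   S9 
   S10   S10  S10 
(> = start, * = accepting)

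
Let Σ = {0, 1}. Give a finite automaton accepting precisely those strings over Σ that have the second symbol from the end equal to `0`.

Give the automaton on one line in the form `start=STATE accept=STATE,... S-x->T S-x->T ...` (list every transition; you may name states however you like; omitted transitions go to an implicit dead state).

A DFA must remember the last 2 symbols (since which symbol is second-to-last isn't known until the input ends). Use one state per possible window of the last ≤2 symbols; accept from those whose window starts with `0`.
        0   1  
>  s0   s1  s2 
   s1   s3  s4 
   s2   s5  s6 
 * s3   s3  s4 
 * s4   s5  s6 
   s5   s3  s4 
   s6   s5  s6 
(> = start, * = accepting)

start=s0 accept=s3,s4 s0-0->s1 s0-1->s2 s1-0->s3 s1-1->s4 s2-0->s5 s2-1->s6 s3-0->s3 s3-1->s4 s4-0->s5 s4-1->s6 s5-0->s3 s5-1->s4 s6-0->s5 s6-1->s6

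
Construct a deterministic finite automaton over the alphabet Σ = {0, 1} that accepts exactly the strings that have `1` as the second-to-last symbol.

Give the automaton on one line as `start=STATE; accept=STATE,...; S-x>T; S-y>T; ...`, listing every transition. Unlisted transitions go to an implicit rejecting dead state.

start=s0; accept=s5,s6; s0-0>s1; s0-1>s2; s1-0>s3; s1-1>s4; s2-0>s5; s2-1>s6; s3-0>s3; s3-1>s4; s4-0>s5; s4-1>s6; s5-0>s3; s5-1>s4; s6-0>s5; s6-1>s6

Because acceptance depends on a position counted from the end, the machine has to buffer the most recent 2 symbols. Make each state the string of the last up-to-2 symbols read; on input `x` shift the window left and append `x`. Accept when the buffered window has length 2 and begins with `1`.
A 7-state machine:
        0   1  
>  s0   s1  s2 
   s1   s3  s4 
   s2   s5  s6 
   s3   s3  s4 
   s4   s5  s6 
 * s5   s3  s4 
 * s6   s5  s6 
(> = start, * = accepting)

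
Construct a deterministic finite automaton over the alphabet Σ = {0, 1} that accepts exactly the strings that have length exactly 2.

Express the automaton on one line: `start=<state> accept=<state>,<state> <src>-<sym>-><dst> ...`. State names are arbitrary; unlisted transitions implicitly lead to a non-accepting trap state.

start=A accept=C A-0->B A-1->B B-0->C B-1->C C-0->D C-1->D D-0->D D-1->D

Count input length up to 3: every symbol moves from A toward D, which means 'more than 2' and absorbs. Accept from {C}.
4 states suffice.
       0  1 
>  A   B  B 
   B   C  C 
 * C   D  D 
   D   D  D 
(> = start, * = accepting)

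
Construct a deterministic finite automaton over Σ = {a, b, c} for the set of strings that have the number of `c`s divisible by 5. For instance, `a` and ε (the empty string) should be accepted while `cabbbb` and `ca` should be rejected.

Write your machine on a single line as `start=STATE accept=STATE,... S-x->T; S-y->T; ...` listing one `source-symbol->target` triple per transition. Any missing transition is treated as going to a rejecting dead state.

The only thing that matters is how many `c`s have appeared, reduced mod 5. Use one state per residue: S0 for 0, …, S4 for 4. Reading `c` moves to the next residue; anything else stays put. S0 is accepting.
A 5-state machine:
        a   b   c  
>* S0   S0  S0  S1 
   S1   S1  S1  S2 
   S2   S2  S2  S3 
   S3   S3  S3  S4 
   S4   S4  S4  S0 
(> = start, * = accepting)

start=S0; accept=S0; S0-a->S0; S0-b->S0; S0-c->S1; S1-a->S1; S1-b->S1; S1-c->S2; S2-a->S2; S2-b->S2; S2-c->S3; S3-a->S3; S3-b->S3; S3-c->S4; S4-a->S4; S4-b->S4; S4-c->S0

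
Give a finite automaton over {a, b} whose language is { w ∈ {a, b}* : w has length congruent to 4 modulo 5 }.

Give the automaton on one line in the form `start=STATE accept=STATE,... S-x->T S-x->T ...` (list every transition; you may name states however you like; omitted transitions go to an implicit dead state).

Count input length modulo 5: every symbol advances one step around the cycle q0 → q1 → q2 → q3 → q4 → q0. Accept at q4.
A 5-state machine:
        a   b  
>  q0   q1  q1 
   q1   q2  q2 
   q2   q3  q3 
   q3   q4  q4 
 * q4   q0  q0 
(> = start, * = accepting)

start=q0 accept=q4 q0-a->q1 q0-b->q1 q1-a->q2 q1-b->q2 q2-a->q3 q2-b->q3 q3-a->q4 q3-b->q4 q4-a->q0 q4-b->q0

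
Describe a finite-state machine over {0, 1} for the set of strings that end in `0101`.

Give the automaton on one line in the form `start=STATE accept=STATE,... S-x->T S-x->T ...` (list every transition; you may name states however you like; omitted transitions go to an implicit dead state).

Let each state record the length of the longest suffix of the input read so far that is also a prefix of `0101`. q1 means the last symbol is `0`; q2 means the last 2 symbols are `01`; q3 means the last 3 symbols are `010`; q4 means the last 4 symbols are `0101`. Accept only at q4, where the string currently ends in `0101`.
5 states suffice.
        0   1  
>  q0   q1  q0 
   q1   q1  q2 
   q2   q3  q0 
   q3   q1  q4 
 * q4   q3  q0 
(> = start, * = accepting)

start=q0 accept=q4 q0-0->q1 q0-1->q0 q1-0->q1 q1-1->q2 q2-0->q3 q2-1->q0 q3-0->q1 q3-1->q4 q4-0->q3 q4-1->q0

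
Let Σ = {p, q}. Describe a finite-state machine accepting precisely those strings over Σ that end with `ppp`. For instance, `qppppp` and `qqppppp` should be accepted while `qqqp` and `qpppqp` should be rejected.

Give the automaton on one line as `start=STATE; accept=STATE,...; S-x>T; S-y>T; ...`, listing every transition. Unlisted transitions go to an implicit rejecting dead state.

Remember how much of `ppp` the current input suffix matches. State S0 means no match yet; S1 means the last symbol is `p`; S2 means the last 2 symbols are `pp`; S3 means the last 3 symbols are `ppp`. Only S3 accepts. On a mismatch, fall back to the longest proper suffix that is still a prefix of `ppp`.
With 4 states:
        p   q  
>  S0   S1  S0 
   S1   S2  S0 
   S2   S3  S0 
 * S3   S3  S0 
(> = start, * = accepting)

start=S0; accept=S3; S0-p>S1; S0-q>S0; S1-p>S2; S1-q>S0; S2-p>S3; S2-q>S0; S3-p>S3; S3-q>S0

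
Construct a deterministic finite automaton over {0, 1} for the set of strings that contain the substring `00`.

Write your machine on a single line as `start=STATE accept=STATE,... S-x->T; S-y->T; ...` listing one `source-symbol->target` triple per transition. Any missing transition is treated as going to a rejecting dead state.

start=S0; accept=S2; S0-0->S1; S0-1->S0; S1-0->S2; S1-1->S0; S2-0->S2; S2-1->S2

Track how much of `00` has been matched so far: state S0 is no progress, S2 is the absorbing accept state reached once `00` has occurred. Intermediate states record partial matches; on a mismatch, fall back to the longest reusable overlap.
        0   1  
>  S0   S1  S0 
   S1   S2  S0 
 * S2   S2  S2 
(> = start, * = accepting)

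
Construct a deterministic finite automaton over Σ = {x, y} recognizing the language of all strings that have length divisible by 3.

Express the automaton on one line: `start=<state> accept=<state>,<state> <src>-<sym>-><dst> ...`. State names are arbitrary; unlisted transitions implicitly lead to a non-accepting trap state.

Count input length modulo 3: every symbol advances one step around the cycle s0 → s1 → s2 → s0. Accept at s0.
3 states suffice.
        x   y  
>* s0   s1  s1 
   s1   s2  s2 
   s2   s0  s0 
(> = start, * = accepting)

start=s0 accept=s0 s0-x->s1 s0-y->s1 s1-x->s2 s1-y->s2 s2-x->s0 s2-y->s0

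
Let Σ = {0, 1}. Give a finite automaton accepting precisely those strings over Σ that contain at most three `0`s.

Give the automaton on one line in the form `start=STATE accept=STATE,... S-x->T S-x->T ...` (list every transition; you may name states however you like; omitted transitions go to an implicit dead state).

start=q0 accept=q0,q1,q2,q3 q0-0->q1 q0-1->q0 q1-0->q2 q1-1->q1 q2-0->q3 q2-1->q2 q3-0->q4 q3-1->q3 q4-0->q4 q4-1->q4

Only the number of `0`s matters, and only up to 4. Make a chain q0 → q1 → q2 → q3 → q4 advanced by each `0` (with q4 absorbing); every other symbol self-loops. The accepting set is {q0, q1, q2, q3}.
A 5-state machine:
        0   1  
>* q0   q1  q0 
 * q1   q2  q1 
 * q2   q3  q2 
 * q3   q4  q3 
   q4   q4  q4 
(> = start, * = accepting)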